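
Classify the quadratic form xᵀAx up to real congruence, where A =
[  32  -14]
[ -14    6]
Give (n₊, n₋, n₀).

step 0: pivot 32 → sign +
step 1: pivot -1/8 → sign −
signature = (1, 1, 0)

Answer: (1, 1, 0)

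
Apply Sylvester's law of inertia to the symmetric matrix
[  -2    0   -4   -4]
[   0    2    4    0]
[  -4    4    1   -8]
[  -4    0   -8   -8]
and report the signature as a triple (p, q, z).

Answer: (2, 1, 1)

Derivation:
step 0: pivot -2 → sign −
step 1: pivot 2 → sign +
step 2: pivot 1 → sign +
step 3: row/col 3 already zero → sign 0
signature = (2, 1, 1)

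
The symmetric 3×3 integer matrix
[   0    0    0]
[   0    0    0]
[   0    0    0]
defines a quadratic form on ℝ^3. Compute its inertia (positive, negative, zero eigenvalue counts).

step 0: row/col 0 already zero → sign 0
step 1: row/col 1 already zero → sign 0
step 2: row/col 2 already zero → sign 0
signature = (0, 0, 3)

Answer: (0, 0, 3)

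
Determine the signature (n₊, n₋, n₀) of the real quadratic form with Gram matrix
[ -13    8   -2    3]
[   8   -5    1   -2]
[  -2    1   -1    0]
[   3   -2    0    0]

step 0: pivot -13 → sign −
step 1: pivot -1/13 → sign −
step 2: pivot 1 → sign +
step 3: row/col 3 already zero → sign 0
signature = (1, 2, 1)

Answer: (1, 2, 1)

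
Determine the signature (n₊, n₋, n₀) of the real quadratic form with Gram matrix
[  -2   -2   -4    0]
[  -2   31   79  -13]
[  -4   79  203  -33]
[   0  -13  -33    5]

Answer: (2, 2, 0)

Derivation:
step 0: pivot -2 → sign −
step 1: pivot 33 → sign +
step 2: pivot 74/33 → sign +
step 3: pivot -6/37 → sign −
signature = (2, 2, 0)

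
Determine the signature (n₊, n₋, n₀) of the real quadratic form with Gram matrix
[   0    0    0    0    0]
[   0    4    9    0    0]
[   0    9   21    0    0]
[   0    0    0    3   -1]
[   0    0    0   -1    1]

Answer: (4, 0, 1)

Derivation:
step 0: pivot 4 → sign +
step 1: pivot 3/4 → sign +
step 2: pivot 3 → sign +
step 3: pivot 2/3 → sign +
step 4: row/col 4 already zero → sign 0
signature = (4, 0, 1)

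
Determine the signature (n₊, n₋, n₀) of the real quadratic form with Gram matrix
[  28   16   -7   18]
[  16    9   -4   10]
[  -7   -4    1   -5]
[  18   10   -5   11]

Answer: (2, 2, 0)

Derivation:
step 0: pivot 28 → sign +
step 1: pivot -1/7 → sign −
step 2: pivot -3/4 → sign −
step 3: pivot 1/3 → sign +
signature = (2, 2, 0)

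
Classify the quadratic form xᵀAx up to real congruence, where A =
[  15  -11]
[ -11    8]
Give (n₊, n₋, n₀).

step 0: pivot 15 → sign +
step 1: pivot -1/15 → sign −
signature = (1, 1, 0)

Answer: (1, 1, 0)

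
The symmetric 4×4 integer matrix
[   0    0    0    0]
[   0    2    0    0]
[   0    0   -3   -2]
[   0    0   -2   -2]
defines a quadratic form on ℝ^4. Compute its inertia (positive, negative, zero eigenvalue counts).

step 0: pivot 2 → sign +
step 1: pivot -3 → sign −
step 2: pivot -2/3 → sign −
step 3: row/col 3 already zero → sign 0
signature = (1, 2, 1)

Answer: (1, 2, 1)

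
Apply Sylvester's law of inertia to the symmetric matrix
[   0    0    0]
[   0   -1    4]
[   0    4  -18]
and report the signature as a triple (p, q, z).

Answer: (0, 2, 1)

Derivation:
step 0: pivot -1 → sign −
step 1: pivot -2 → sign −
step 2: row/col 2 already zero → sign 0
signature = (0, 2, 1)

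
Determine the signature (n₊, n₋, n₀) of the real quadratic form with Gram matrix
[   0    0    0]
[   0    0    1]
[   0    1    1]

Answer: (1, 1, 1)

Derivation:
step 0: pivot 1 → sign +
step 1: pivot -1 → sign −
step 2: row/col 2 already zero → sign 0
signature = (1, 1, 1)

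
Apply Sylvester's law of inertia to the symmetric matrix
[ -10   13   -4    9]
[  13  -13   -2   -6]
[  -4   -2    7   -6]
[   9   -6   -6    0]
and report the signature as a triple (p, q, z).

Answer: (1, 3, 0)

Derivation:
step 0: pivot -10 → sign −
step 1: pivot 39/10 → sign +
step 2: pivot -61/13 → sign −
step 3: pivot -3/61 → sign −
signature = (1, 3, 0)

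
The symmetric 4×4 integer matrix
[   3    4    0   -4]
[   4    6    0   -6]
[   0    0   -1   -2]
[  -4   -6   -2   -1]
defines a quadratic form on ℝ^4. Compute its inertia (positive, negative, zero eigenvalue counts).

step 0: pivot 3 → sign +
step 1: pivot 2/3 → sign +
step 2: pivot -1 → sign −
step 3: pivot -3 → sign −
signature = (2, 2, 0)

Answer: (2, 2, 0)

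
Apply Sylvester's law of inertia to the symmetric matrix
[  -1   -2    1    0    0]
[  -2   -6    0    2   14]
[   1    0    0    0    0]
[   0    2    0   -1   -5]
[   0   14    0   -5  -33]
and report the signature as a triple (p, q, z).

step 0: pivot -1 → sign −
step 1: pivot -2 → sign −
step 2: pivot 3 → sign +
step 3: pivot -1/3 → sign −
step 4: row/col 4 already zero → sign 0
signature = (1, 3, 1)

Answer: (1, 3, 1)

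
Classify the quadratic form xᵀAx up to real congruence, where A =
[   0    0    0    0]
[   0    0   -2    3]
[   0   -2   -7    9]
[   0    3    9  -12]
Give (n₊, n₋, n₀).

Answer: (1, 2, 1)

Derivation:
step 0: pivot -7 → sign −
step 1: pivot 4/7 → sign +
step 2: pivot -3/4 → sign −
step 3: row/col 3 already zero → sign 0
signature = (1, 2, 1)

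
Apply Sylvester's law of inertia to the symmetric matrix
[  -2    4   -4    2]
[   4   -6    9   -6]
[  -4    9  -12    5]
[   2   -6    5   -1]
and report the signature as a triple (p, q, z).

Answer: (1, 3, 0)

Derivation:
step 0: pivot -2 → sign −
step 1: pivot 2 → sign +
step 2: pivot -9/2 → sign −
step 3: pivot -1/9 → sign −
signature = (1, 3, 0)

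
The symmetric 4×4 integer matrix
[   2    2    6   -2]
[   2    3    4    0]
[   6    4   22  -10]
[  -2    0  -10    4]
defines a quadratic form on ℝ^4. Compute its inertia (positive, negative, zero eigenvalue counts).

step 0: pivot 2 → sign +
step 1: pivot 1 → sign +
step 2: pivot -2 → sign −
step 3: row/col 3 already zero → sign 0
signature = (2, 1, 1)

Answer: (2, 1, 1)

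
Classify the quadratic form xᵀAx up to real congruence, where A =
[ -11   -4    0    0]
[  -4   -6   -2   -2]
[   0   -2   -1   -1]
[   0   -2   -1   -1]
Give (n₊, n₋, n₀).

step 0: pivot -11 → sign −
step 1: pivot -50/11 → sign −
step 2: pivot -3/25 → sign −
step 3: row/col 3 already zero → sign 0
signature = (0, 3, 1)

Answer: (0, 3, 1)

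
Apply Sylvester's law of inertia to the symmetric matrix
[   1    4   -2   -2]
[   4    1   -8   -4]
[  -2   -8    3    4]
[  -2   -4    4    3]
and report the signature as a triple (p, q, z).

Answer: (2, 2, 0)

Derivation:
step 0: pivot 1 → sign +
step 1: pivot -15 → sign −
step 2: pivot -1 → sign −
step 3: pivot 1/15 → sign +
signature = (2, 2, 0)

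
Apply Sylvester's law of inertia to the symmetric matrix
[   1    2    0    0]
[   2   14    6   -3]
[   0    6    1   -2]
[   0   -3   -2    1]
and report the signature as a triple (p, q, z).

Answer: (3, 1, 0)

Derivation:
step 0: pivot 1 → sign +
step 1: pivot 10 → sign +
step 2: pivot -13/5 → sign −
step 3: pivot 3/26 → sign +
signature = (3, 1, 0)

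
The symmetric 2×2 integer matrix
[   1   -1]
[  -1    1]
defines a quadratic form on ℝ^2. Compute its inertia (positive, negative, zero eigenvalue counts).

Answer: (1, 0, 1)

Derivation:
step 0: pivot 1 → sign +
step 1: row/col 1 already zero → sign 0
signature = (1, 0, 1)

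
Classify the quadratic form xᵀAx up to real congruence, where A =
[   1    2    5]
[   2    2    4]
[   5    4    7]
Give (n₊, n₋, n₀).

Answer: (1, 1, 1)

Derivation:
step 0: pivot 1 → sign +
step 1: pivot -2 → sign −
step 2: row/col 2 already zero → sign 0
signature = (1, 1, 1)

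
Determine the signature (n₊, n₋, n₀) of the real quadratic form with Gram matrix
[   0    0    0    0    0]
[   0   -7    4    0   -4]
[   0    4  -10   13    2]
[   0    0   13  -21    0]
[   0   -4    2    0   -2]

Answer: (2, 2, 1)

Derivation:
step 0: pivot -7 → sign −
step 1: pivot -54/7 → sign −
step 2: pivot 49/54 → sign +
step 3: pivot 2/49 → sign +
step 4: row/col 4 already zero → sign 0
signature = (2, 2, 1)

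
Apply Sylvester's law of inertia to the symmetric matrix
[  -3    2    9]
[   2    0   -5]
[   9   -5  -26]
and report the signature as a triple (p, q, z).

step 0: pivot -3 → sign −
step 1: pivot 4/3 → sign +
step 2: pivot 1/4 → sign +
signature = (2, 1, 0)

Answer: (2, 1, 0)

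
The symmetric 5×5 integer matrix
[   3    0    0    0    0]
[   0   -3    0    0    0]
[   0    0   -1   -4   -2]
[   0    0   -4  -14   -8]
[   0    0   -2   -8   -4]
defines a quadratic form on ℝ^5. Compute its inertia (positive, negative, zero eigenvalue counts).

step 0: pivot 3 → sign +
step 1: pivot -3 → sign −
step 2: pivot -1 → sign −
step 3: pivot 2 → sign +
step 4: row/col 4 already zero → sign 0
signature = (2, 2, 1)

Answer: (2, 2, 1)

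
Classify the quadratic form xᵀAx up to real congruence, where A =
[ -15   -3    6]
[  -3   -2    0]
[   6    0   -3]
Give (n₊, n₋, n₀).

step 0: pivot -15 → sign −
step 1: pivot -7/5 → sign −
step 2: pivot 3/7 → sign +
signature = (1, 2, 0)

Answer: (1, 2, 0)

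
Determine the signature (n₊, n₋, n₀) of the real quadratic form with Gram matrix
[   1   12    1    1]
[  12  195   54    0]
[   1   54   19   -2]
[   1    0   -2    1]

step 0: pivot 1 → sign +
step 1: pivot 51 → sign +
step 2: pivot -282/17 → sign −
step 3: pivot 3/94 → sign +
signature = (3, 1, 0)

Answer: (3, 1, 0)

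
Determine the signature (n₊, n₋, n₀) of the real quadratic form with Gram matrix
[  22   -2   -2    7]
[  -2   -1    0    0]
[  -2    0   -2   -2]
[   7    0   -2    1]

step 0: pivot 22 → sign +
step 1: pivot -13/11 → sign −
step 2: pivot -28/13 → sign −
step 3: pivot 3/28 → sign +
signature = (2, 2, 0)

Answer: (2, 2, 0)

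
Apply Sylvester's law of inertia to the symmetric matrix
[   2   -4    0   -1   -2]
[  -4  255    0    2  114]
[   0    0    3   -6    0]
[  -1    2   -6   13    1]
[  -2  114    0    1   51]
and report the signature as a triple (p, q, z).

Answer: (5, 0, 0)

Derivation:
step 0: pivot 2 → sign +
step 1: pivot 247 → sign +
step 2: pivot 3 → sign +
step 3: pivot 1/2 → sign +
step 4: pivot 3/247 → sign +
signature = (5, 0, 0)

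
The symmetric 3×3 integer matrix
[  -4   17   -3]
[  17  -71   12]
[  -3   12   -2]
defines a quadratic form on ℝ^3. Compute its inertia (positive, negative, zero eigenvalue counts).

Answer: (1, 2, 0)

Derivation:
step 0: pivot -4 → sign −
step 1: pivot 5/4 → sign +
step 2: pivot -1/5 → sign −
signature = (1, 2, 0)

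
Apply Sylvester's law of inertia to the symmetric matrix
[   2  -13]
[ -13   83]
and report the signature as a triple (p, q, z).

Answer: (1, 1, 0)

Derivation:
step 0: pivot 2 → sign +
step 1: pivot -3/2 → sign −
signature = (1, 1, 0)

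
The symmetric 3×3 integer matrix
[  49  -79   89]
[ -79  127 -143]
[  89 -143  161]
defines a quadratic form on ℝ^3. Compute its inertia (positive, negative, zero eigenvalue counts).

Answer: (1, 1, 1)

Derivation:
step 0: pivot 49 → sign +
step 1: pivot -18/49 → sign −
step 2: row/col 2 already zero → sign 0
signature = (1, 1, 1)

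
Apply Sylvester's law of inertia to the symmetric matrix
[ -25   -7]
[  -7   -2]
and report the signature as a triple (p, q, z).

Answer: (0, 2, 0)

Derivation:
step 0: pivot -25 → sign −
step 1: pivot -1/25 → sign −
signature = (0, 2, 0)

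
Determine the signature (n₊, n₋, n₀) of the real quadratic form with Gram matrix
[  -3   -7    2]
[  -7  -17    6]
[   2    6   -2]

step 0: pivot -3 → sign −
step 1: pivot -2/3 → sign −
step 2: pivot 2 → sign +
signature = (1, 2, 0)

Answer: (1, 2, 0)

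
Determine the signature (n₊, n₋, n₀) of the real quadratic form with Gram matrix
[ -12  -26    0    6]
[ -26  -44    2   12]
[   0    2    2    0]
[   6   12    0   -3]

Answer: (2, 2, 0)

Derivation:
step 0: pivot -12 → sign −
step 1: pivot 37/3 → sign +
step 2: pivot 62/37 → sign +
step 3: pivot -3/31 → sign −
signature = (2, 2, 0)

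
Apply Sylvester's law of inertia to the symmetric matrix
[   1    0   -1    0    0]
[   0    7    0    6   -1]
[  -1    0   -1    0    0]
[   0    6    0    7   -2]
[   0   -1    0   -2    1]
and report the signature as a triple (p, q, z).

step 0: pivot 1 → sign +
step 1: pivot 7 → sign +
step 2: pivot -2 → sign −
step 3: pivot 13/7 → sign +
step 4: pivot 2/13 → sign +
signature = (4, 1, 0)

Answer: (4, 1, 0)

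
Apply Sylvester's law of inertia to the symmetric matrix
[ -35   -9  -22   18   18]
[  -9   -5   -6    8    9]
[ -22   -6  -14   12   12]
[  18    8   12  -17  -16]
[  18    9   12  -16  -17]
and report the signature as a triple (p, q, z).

Answer: (0, 5, 0)

Derivation:
step 0: pivot -35 → sign −
step 1: pivot -94/35 → sign −
step 2: pivot -6/47 → sign −
step 3: pivot -3 → sign −
step 4: pivot -1/6 → sign −
signature = (0, 5, 0)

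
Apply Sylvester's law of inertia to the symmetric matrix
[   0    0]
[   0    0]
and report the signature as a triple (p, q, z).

Answer: (0, 0, 2)

Derivation:
step 0: row/col 0 already zero → sign 0
step 1: row/col 1 already zero → sign 0
signature = (0, 0, 2)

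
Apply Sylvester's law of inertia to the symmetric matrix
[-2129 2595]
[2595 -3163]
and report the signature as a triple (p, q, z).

step 0: pivot -2129 → sign −
step 1: pivot -2/2129 → sign −
signature = (0, 2, 0)

Answer: (0, 2, 0)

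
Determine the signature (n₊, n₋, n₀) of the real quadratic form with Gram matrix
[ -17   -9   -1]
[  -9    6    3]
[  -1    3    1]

Answer: (1, 2, 0)

Derivation:
step 0: pivot -17 → sign −
step 1: pivot 183/17 → sign +
step 2: pivot -6/61 → sign −
signature = (1, 2, 0)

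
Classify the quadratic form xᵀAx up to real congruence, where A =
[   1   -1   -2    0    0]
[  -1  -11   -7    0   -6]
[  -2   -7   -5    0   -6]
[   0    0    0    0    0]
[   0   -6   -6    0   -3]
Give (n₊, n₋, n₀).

Answer: (2, 2, 1)

Derivation:
step 0: pivot 1 → sign +
step 1: pivot -12 → sign −
step 2: pivot -9/4 → sign −
step 3: pivot 1 → sign +
step 4: row/col 4 already zero → sign 0
signature = (2, 2, 1)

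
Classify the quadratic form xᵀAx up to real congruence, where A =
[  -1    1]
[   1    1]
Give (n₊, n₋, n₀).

step 0: pivot -1 → sign −
step 1: pivot 2 → sign +
signature = (1, 1, 0)

Answer: (1, 1, 0)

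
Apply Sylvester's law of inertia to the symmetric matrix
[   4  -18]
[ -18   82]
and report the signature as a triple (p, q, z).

step 0: pivot 4 → sign +
step 1: pivot 1 → sign +
signature = (2, 0, 0)

Answer: (2, 0, 0)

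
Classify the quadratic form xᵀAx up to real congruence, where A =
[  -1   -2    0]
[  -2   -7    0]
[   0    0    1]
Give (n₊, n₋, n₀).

Answer: (1, 2, 0)

Derivation:
step 0: pivot -1 → sign −
step 1: pivot -3 → sign −
step 2: pivot 1 → sign +
signature = (1, 2, 0)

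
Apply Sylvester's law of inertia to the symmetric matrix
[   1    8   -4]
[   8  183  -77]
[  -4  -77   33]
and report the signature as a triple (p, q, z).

step 0: pivot 1 → sign +
step 1: pivot 119 → sign +
step 2: pivot -2/119 → sign −
signature = (2, 1, 0)

Answer: (2, 1, 0)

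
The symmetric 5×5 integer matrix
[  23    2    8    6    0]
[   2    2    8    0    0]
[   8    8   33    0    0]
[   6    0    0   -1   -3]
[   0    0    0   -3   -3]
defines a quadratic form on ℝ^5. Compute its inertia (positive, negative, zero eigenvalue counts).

step 0: pivot 23 → sign +
step 1: pivot 42/23 → sign +
step 2: pivot 1 → sign +
step 3: pivot -19/7 → sign −
step 4: pivot 6/19 → sign +
signature = (4, 1, 0)

Answer: (4, 1, 0)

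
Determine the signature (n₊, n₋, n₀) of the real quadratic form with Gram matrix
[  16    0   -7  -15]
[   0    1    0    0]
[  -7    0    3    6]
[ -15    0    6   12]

Answer: (3, 1, 0)

Derivation:
step 0: pivot 16 → sign +
step 1: pivot 1 → sign +
step 2: pivot -1/16 → sign −
step 3: pivot 3 → sign +
signature = (3, 1, 0)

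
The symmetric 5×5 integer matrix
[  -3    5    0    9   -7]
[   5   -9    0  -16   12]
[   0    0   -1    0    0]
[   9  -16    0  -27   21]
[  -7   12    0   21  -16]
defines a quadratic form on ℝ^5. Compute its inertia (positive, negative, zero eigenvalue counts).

step 0: pivot -3 → sign −
step 1: pivot -2/3 → sign −
step 2: pivot -1 → sign −
step 3: pivot 3/2 → sign +
step 4: pivot 1/3 → sign +
signature = (2, 3, 0)

Answer: (2, 3, 0)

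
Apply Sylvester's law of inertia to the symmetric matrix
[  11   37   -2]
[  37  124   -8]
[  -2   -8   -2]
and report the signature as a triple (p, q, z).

step 0: pivot 11 → sign +
step 1: pivot -5/11 → sign −
step 2: pivot 6/5 → sign +
signature = (2, 1, 0)

Answer: (2, 1, 0)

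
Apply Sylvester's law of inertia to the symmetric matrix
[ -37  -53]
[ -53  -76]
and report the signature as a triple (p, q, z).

step 0: pivot -37 → sign −
step 1: pivot -3/37 → sign −
signature = (0, 2, 0)

Answer: (0, 2, 0)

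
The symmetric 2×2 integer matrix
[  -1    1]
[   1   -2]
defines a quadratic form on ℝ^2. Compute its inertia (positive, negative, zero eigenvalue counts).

step 0: pivot -1 → sign −
step 1: pivot -1 → sign −
signature = (0, 2, 0)

Answer: (0, 2, 0)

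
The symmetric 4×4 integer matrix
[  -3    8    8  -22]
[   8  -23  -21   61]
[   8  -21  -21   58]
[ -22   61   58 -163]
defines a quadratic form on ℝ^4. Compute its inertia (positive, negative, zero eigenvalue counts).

Answer: (2, 2, 0)

Derivation:
step 0: pivot -3 → sign −
step 1: pivot -5/3 → sign −
step 2: pivot 2/5 → sign +
step 3: pivot 3/2 → sign +
signature = (2, 2, 0)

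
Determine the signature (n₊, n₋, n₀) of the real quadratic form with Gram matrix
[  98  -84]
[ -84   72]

step 0: pivot 98 → sign +
step 1: row/col 1 already zero → sign 0
signature = (1, 0, 1)

Answer: (1, 0, 1)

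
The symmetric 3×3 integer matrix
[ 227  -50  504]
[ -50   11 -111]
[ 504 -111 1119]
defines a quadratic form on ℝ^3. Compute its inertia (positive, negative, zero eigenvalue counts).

Answer: (1, 1, 1)

Derivation:
step 0: pivot 227 → sign +
step 1: pivot -3/227 → sign −
step 2: row/col 2 already zero → sign 0
signature = (1, 1, 1)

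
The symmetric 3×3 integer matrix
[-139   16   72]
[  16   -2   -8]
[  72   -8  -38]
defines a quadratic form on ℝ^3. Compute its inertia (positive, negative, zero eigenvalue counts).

Answer: (0, 3, 0)

Derivation:
step 0: pivot -139 → sign −
step 1: pivot -22/139 → sign −
step 2: pivot -2/11 → sign −
signature = (0, 3, 0)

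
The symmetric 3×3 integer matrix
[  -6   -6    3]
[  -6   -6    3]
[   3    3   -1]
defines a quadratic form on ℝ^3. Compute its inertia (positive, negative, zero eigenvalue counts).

Answer: (1, 1, 1)

Derivation:
step 0: pivot -6 → sign −
step 1: pivot 1/2 → sign +
step 2: row/col 2 already zero → sign 0
signature = (1, 1, 1)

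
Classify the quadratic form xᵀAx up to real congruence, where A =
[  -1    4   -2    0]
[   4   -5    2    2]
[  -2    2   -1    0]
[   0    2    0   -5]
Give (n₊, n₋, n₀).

Answer: (1, 3, 0)

Derivation:
step 0: pivot -1 → sign −
step 1: pivot 11 → sign +
step 2: pivot -3/11 → sign −
step 3: pivot -1 → sign −
signature = (1, 3, 0)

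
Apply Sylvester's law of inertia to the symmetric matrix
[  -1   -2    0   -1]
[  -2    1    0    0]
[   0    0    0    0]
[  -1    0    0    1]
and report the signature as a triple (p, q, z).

Answer: (2, 1, 1)

Derivation:
step 0: pivot -1 → sign −
step 1: pivot 5 → sign +
step 2: pivot 6/5 → sign +
step 3: row/col 3 already zero → sign 0
signature = (2, 1, 1)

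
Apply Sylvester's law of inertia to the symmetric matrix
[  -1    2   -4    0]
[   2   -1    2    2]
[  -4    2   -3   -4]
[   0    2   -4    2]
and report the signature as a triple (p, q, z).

Answer: (3, 1, 0)

Derivation:
step 0: pivot -1 → sign −
step 1: pivot 3 → sign +
step 2: pivot 1 → sign +
step 3: pivot 2/3 → sign +
signature = (3, 1, 0)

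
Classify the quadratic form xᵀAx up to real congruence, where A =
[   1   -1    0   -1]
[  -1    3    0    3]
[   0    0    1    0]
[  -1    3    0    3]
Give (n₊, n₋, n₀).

Answer: (3, 0, 1)

Derivation:
step 0: pivot 1 → sign +
step 1: pivot 2 → sign +
step 2: pivot 1 → sign +
step 3: row/col 3 already zero → sign 0
signature = (3, 0, 1)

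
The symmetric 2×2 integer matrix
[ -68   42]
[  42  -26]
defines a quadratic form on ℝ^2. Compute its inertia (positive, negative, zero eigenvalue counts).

step 0: pivot -68 → sign −
step 1: pivot -1/17 → sign −
signature = (0, 2, 0)

Answer: (0, 2, 0)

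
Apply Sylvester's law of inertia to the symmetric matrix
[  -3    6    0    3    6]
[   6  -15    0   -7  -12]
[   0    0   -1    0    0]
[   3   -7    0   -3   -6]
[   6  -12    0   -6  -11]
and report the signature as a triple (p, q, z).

Answer: (2, 3, 0)

Derivation:
step 0: pivot -3 → sign −
step 1: pivot -3 → sign −
step 2: pivot -1 → sign −
step 3: pivot 1/3 → sign +
step 4: pivot 1 → sign +
signature = (2, 3, 0)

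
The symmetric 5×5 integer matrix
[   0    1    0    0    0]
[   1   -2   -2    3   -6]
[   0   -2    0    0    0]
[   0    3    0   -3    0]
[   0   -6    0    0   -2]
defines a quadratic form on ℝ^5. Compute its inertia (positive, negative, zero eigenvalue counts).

Answer: (1, 3, 1)

Derivation:
step 0: pivot -2 → sign −
step 1: pivot 1/2 → sign +
step 2: pivot -3 → sign −
step 3: pivot -2 → sign −
step 4: row/col 4 already zero → sign 0
signature = (1, 3, 1)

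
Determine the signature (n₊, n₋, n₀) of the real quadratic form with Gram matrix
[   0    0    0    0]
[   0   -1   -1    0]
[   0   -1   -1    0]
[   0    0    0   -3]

step 0: pivot -1 → sign −
step 1: pivot -3 → sign −
step 2: row/col 2 already zero → sign 0
step 3: row/col 3 already zero → sign 0
signature = (0, 2, 2)

Answer: (0, 2, 2)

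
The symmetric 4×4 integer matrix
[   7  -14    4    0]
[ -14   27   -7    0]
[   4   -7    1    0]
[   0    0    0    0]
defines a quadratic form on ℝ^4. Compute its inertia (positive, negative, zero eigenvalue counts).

Answer: (1, 2, 1)

Derivation:
step 0: pivot 7 → sign +
step 1: pivot -1 → sign −
step 2: pivot -2/7 → sign −
step 3: row/col 3 already zero → sign 0
signature = (1, 2, 1)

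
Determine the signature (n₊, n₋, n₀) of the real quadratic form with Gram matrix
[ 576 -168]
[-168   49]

Answer: (1, 0, 1)

Derivation:
step 0: pivot 576 → sign +
step 1: row/col 1 already zero → sign 0
signature = (1, 0, 1)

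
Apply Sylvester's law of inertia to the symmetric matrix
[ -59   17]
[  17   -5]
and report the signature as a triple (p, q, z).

step 0: pivot -59 → sign −
step 1: pivot -6/59 → sign −
signature = (0, 2, 0)

Answer: (0, 2, 0)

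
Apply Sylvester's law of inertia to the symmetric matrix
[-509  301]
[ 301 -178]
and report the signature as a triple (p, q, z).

step 0: pivot -509 → sign −
step 1: pivot -1/509 → sign −
signature = (0, 2, 0)

Answer: (0, 2, 0)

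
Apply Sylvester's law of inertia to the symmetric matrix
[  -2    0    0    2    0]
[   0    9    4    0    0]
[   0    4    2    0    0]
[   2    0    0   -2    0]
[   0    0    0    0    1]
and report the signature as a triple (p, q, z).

Answer: (3, 1, 1)

Derivation:
step 0: pivot -2 → sign −
step 1: pivot 9 → sign +
step 2: pivot 2/9 → sign +
step 3: pivot 1 → sign +
step 4: row/col 4 already zero → sign 0
signature = (3, 1, 1)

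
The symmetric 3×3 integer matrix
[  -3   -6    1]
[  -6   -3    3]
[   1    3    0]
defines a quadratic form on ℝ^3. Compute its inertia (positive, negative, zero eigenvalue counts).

Answer: (2, 1, 0)

Derivation:
step 0: pivot -3 → sign −
step 1: pivot 9 → sign +
step 2: pivot 2/9 → sign +
signature = (2, 1, 0)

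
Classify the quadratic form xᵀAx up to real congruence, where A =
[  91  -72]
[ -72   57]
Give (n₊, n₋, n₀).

step 0: pivot 91 → sign +
step 1: pivot 3/91 → sign +
signature = (2, 0, 0)

Answer: (2, 0, 0)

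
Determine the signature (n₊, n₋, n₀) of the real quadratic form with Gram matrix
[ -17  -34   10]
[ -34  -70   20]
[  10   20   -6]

step 0: pivot -17 → sign −
step 1: pivot -2 → sign −
step 2: pivot -2/17 → sign −
signature = (0, 3, 0)

Answer: (0, 3, 0)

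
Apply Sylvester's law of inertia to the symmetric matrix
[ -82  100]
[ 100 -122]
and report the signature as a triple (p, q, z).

step 0: pivot -82 → sign −
step 1: pivot -2/41 → sign −
signature = (0, 2, 0)

Answer: (0, 2, 0)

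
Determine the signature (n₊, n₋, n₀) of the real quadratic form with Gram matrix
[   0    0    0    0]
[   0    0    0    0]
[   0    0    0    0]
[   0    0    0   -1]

Answer: (0, 1, 3)

Derivation:
step 0: pivot -1 → sign −
step 1: row/col 1 already zero → sign 0
step 2: row/col 2 already zero → sign 0
step 3: row/col 3 already zero → sign 0
signature = (0, 1, 3)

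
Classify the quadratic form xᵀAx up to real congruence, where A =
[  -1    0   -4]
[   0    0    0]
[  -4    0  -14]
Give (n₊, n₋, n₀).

step 0: pivot -1 → sign −
step 1: pivot 2 → sign +
step 2: row/col 2 already zero → sign 0
signature = (1, 1, 1)

Answer: (1, 1, 1)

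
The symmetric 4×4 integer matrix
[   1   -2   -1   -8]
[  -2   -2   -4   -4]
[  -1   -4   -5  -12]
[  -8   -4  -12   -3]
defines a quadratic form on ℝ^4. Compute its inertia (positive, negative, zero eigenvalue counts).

step 0: pivot 1 → sign +
step 1: pivot -6 → sign −
step 2: pivot -1/3 → sign −
step 3: row/col 3 already zero → sign 0
signature = (1, 2, 1)

Answer: (1, 2, 1)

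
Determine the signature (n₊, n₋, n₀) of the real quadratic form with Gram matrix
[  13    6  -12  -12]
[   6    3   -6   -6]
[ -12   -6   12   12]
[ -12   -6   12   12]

step 0: pivot 13 → sign +
step 1: pivot 3/13 → sign +
step 2: row/col 2 already zero → sign 0
step 3: row/col 3 already zero → sign 0
signature = (2, 0, 2)

Answer: (2, 0, 2)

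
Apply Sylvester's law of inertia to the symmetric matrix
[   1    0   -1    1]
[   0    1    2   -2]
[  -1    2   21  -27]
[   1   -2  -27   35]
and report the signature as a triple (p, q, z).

Answer: (3, 1, 0)

Derivation:
step 0: pivot 1 → sign +
step 1: pivot 1 → sign +
step 2: pivot 16 → sign +
step 3: pivot -1/4 → sign −
signature = (3, 1, 0)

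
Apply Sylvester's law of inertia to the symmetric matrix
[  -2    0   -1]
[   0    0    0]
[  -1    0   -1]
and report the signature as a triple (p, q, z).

Answer: (0, 2, 1)

Derivation:
step 0: pivot -2 → sign −
step 1: pivot -1/2 → sign −
step 2: row/col 2 already zero → sign 0
signature = (0, 2, 1)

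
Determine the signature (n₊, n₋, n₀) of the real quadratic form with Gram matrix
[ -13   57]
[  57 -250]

step 0: pivot -13 → sign −
step 1: pivot -1/13 → sign −
signature = (0, 2, 0)

Answer: (0, 2, 0)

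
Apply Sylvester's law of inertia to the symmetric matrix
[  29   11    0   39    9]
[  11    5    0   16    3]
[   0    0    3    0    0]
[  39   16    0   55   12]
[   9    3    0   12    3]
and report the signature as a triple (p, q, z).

step 0: pivot 29 → sign +
step 1: pivot 24/29 → sign +
step 2: pivot 3 → sign +
step 3: pivot 19/24 → sign +
step 4: pivot -6/19 → sign −
signature = (4, 1, 0)

Answer: (4, 1, 0)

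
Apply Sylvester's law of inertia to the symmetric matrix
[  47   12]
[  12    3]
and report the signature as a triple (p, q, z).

step 0: pivot 47 → sign +
step 1: pivot -3/47 → sign −
signature = (1, 1, 0)

Answer: (1, 1, 0)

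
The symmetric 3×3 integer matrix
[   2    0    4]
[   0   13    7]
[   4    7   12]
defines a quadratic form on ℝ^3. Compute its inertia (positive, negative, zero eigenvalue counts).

step 0: pivot 2 → sign +
step 1: pivot 13 → sign +
step 2: pivot 3/13 → sign +
signature = (3, 0, 0)

Answer: (3, 0, 0)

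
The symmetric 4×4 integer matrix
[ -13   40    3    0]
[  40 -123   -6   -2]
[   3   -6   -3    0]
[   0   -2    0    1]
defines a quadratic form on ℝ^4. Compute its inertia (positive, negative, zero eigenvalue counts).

step 0: pivot -13 → sign −
step 1: pivot 1/13 → sign +
step 2: pivot -138 → sign −
step 3: pivot 3/23 → sign +
signature = (2, 2, 0)

Answer: (2, 2, 0)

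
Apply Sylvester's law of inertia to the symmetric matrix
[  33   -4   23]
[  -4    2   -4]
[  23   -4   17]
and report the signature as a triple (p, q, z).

step 0: pivot 33 → sign +
step 1: pivot 50/33 → sign +
step 2: row/col 2 already zero → sign 0
signature = (2, 0, 1)

Answer: (2, 0, 1)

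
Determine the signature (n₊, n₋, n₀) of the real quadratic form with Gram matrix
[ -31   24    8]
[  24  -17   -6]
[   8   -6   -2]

step 0: pivot -31 → sign −
step 1: pivot 49/31 → sign +
step 2: pivot 2/49 → sign +
signature = (2, 1, 0)

Answer: (2, 1, 0)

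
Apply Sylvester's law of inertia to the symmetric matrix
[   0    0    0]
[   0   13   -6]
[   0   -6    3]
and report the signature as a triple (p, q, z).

step 0: pivot 13 → sign +
step 1: pivot 3/13 → sign +
step 2: row/col 2 already zero → sign 0
signature = (2, 0, 1)

Answer: (2, 0, 1)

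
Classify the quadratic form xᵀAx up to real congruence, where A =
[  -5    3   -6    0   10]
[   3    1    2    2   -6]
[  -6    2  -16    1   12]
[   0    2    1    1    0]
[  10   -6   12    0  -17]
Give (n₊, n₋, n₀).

step 0: pivot -5 → sign −
step 1: pivot 14/5 → sign +
step 2: pivot -68/7 → sign −
step 3: pivot 3/68 → sign +
step 4: pivot 3 → sign +
signature = (3, 2, 0)

Answer: (3, 2, 0)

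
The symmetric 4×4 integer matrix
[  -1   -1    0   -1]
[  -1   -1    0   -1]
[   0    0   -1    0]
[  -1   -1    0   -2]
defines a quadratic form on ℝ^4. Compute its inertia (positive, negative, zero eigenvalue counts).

step 0: pivot -1 → sign −
step 1: pivot -1 → sign −
step 2: pivot -1 → sign −
step 3: row/col 3 already zero → sign 0
signature = (0, 3, 1)

Answer: (0, 3, 1)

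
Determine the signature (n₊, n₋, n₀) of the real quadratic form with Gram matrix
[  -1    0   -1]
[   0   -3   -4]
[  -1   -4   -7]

Answer: (0, 3, 0)

Derivation:
step 0: pivot -1 → sign −
step 1: pivot -3 → sign −
step 2: pivot -2/3 → sign −
signature = (0, 3, 0)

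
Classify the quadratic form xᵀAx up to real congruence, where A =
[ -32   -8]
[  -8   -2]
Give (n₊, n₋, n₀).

step 0: pivot -32 → sign −
step 1: row/col 1 already zero → sign 0
signature = (0, 1, 1)

Answer: (0, 1, 1)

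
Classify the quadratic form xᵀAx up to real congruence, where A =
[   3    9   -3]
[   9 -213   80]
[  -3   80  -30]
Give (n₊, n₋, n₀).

Answer: (2, 1, 0)

Derivation:
step 0: pivot 3 → sign +
step 1: pivot -240 → sign −
step 2: pivot 1/240 → sign +
signature = (2, 1, 0)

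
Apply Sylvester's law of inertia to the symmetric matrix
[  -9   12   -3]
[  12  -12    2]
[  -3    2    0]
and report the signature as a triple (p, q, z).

step 0: pivot -9 → sign −
step 1: pivot 4 → sign +
step 2: row/col 2 already zero → sign 0
signature = (1, 1, 1)

Answer: (1, 1, 1)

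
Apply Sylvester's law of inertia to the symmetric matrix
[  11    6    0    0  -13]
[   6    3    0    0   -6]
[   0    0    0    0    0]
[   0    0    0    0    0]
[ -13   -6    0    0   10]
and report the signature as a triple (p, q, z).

Answer: (1, 2, 2)

Derivation:
step 0: pivot 11 → sign +
step 1: pivot -3/11 → sign −
step 2: pivot -1 → sign −
step 3: row/col 3 already zero → sign 0
step 4: row/col 4 already zero → sign 0
signature = (1, 2, 2)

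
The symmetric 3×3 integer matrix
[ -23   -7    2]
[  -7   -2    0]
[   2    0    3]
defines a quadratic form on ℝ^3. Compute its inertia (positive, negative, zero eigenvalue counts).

Answer: (2, 1, 0)

Derivation:
step 0: pivot -23 → sign −
step 1: pivot 3/23 → sign +
step 2: pivot 1/3 → sign +
signature = (2, 1, 0)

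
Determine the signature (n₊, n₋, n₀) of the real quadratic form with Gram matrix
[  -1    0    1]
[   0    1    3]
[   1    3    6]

step 0: pivot -1 → sign −
step 1: pivot 1 → sign +
step 2: pivot -2 → sign −
signature = (1, 2, 0)

Answer: (1, 2, 0)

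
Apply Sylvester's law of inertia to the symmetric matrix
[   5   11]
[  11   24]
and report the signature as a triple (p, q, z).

step 0: pivot 5 → sign +
step 1: pivot -1/5 → sign −
signature = (1, 1, 0)

Answer: (1, 1, 0)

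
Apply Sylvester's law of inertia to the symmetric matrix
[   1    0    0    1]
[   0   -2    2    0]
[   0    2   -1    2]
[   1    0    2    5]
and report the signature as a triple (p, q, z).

step 0: pivot 1 → sign +
step 1: pivot -2 → sign −
step 2: pivot 1 → sign +
step 3: row/col 3 already zero → sign 0
signature = (2, 1, 1)

Answer: (2, 1, 1)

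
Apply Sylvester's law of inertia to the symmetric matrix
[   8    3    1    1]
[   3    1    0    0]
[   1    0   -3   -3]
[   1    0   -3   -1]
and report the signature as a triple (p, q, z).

Answer: (2, 2, 0)

Derivation:
step 0: pivot 8 → sign +
step 1: pivot -1/8 → sign −
step 2: pivot -2 → sign −
step 3: pivot 2 → sign +
signature = (2, 2, 0)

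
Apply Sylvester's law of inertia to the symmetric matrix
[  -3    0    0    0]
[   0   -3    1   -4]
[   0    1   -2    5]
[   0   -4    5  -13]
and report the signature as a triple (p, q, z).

Answer: (1, 3, 0)

Derivation:
step 0: pivot -3 → sign −
step 1: pivot -3 → sign −
step 2: pivot -5/3 → sign −
step 3: pivot 2/5 → sign +
signature = (1, 3, 0)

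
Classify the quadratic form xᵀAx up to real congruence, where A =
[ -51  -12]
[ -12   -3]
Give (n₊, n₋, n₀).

step 0: pivot -51 → sign −
step 1: pivot -3/17 → sign −
signature = (0, 2, 0)

Answer: (0, 2, 0)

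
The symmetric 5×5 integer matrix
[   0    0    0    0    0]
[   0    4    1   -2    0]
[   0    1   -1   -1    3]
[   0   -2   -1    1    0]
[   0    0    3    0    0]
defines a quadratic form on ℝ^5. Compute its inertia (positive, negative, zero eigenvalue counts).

step 0: pivot 4 → sign +
step 1: pivot -5/4 → sign −
step 2: pivot 1/5 → sign +
step 3: row/col 3 already zero → sign 0
step 4: row/col 4 already zero → sign 0
signature = (2, 1, 2)

Answer: (2, 1, 2)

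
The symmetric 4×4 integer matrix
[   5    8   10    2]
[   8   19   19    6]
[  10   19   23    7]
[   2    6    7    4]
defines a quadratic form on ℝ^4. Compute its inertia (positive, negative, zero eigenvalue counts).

Answer: (4, 0, 0)

Derivation:
step 0: pivot 5 → sign +
step 1: pivot 31/5 → sign +
step 2: pivot 48/31 → sign +
step 3: pivot 3/16 → sign +
signature = (4, 0, 0)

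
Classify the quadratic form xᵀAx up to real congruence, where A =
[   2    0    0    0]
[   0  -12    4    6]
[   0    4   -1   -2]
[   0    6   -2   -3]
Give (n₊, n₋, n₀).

step 0: pivot 2 → sign +
step 1: pivot -12 → sign −
step 2: pivot 1/3 → sign +
step 3: row/col 3 already zero → sign 0
signature = (2, 1, 1)

Answer: (2, 1, 1)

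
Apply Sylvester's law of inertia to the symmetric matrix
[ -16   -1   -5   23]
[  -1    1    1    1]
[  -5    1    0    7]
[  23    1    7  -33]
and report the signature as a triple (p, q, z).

step 0: pivot -16 → sign −
step 1: pivot 17/16 → sign +
step 2: pivot -1/17 → sign −
step 3: pivot 2 → sign +
signature = (2, 2, 0)

Answer: (2, 2, 0)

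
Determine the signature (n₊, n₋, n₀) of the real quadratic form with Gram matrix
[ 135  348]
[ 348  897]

step 0: pivot 135 → sign +
step 1: pivot -1/15 → sign −
signature = (1, 1, 0)

Answer: (1, 1, 0)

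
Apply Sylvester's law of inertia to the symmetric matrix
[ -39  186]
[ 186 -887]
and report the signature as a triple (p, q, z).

step 0: pivot -39 → sign −
step 1: pivot 1/13 → sign +
signature = (1, 1, 0)

Answer: (1, 1, 0)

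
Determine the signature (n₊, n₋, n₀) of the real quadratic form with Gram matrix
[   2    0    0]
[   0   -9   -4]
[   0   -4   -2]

step 0: pivot 2 → sign +
step 1: pivot -9 → sign −
step 2: pivot -2/9 → sign −
signature = (1, 2, 0)

Answer: (1, 2, 0)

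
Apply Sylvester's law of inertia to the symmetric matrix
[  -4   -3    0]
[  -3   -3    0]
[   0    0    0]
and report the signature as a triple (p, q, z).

Answer: (0, 2, 1)

Derivation:
step 0: pivot -4 → sign −
step 1: pivot -3/4 → sign −
step 2: row/col 2 already zero → sign 0
signature = (0, 2, 1)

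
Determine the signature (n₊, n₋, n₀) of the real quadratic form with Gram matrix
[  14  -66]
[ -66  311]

Answer: (1, 1, 0)

Derivation:
step 0: pivot 14 → sign +
step 1: pivot -1/7 → sign −
signature = (1, 1, 0)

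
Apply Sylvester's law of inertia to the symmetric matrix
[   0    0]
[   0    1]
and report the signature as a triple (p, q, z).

Answer: (1, 0, 1)

Derivation:
step 0: pivot 1 → sign +
step 1: row/col 1 already zero → sign 0
signature = (1, 0, 1)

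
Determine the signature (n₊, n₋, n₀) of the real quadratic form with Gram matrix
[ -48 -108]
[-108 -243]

step 0: pivot -48 → sign −
step 1: row/col 1 already zero → sign 0
signature = (0, 1, 1)

Answer: (0, 1, 1)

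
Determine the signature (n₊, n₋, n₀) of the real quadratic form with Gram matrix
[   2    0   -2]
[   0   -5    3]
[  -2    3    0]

step 0: pivot 2 → sign +
step 1: pivot -5 → sign −
step 2: pivot -1/5 → sign −
signature = (1, 2, 0)

Answer: (1, 2, 0)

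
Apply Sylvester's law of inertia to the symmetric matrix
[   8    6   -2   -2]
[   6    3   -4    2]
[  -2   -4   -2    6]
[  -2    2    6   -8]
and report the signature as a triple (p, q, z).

step 0: pivot 8 → sign +
step 1: pivot -3/2 → sign −
step 2: pivot 5/3 → sign +
step 3: pivot -2/5 → sign −
signature = (2, 2, 0)

Answer: (2, 2, 0)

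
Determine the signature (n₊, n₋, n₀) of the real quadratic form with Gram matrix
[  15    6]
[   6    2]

Answer: (1, 1, 0)

Derivation:
step 0: pivot 15 → sign +
step 1: pivot -2/5 → sign −
signature = (1, 1, 0)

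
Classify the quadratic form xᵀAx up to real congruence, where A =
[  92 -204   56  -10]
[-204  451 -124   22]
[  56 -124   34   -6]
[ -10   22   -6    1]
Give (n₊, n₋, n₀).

Answer: (1, 2, 1)

Derivation:
step 0: pivot 92 → sign +
step 1: pivot -31/23 → sign −
step 2: pivot -2/31 → sign −
step 3: row/col 3 already zero → sign 0
signature = (1, 2, 1)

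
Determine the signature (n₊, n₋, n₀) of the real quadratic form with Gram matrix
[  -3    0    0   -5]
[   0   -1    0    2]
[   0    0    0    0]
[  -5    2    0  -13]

Answer: (0, 3, 1)

Derivation:
step 0: pivot -3 → sign −
step 1: pivot -1 → sign −
step 2: pivot -2/3 → sign −
step 3: row/col 3 already zero → sign 0
signature = (0, 3, 1)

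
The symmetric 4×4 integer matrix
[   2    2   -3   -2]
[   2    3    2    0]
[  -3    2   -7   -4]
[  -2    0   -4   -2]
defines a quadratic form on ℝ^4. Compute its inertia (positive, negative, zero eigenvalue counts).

step 0: pivot 2 → sign +
step 1: pivot 1 → sign +
step 2: pivot -73/2 → sign −
step 3: pivot -6/73 → sign −
signature = (2, 2, 0)

Answer: (2, 2, 0)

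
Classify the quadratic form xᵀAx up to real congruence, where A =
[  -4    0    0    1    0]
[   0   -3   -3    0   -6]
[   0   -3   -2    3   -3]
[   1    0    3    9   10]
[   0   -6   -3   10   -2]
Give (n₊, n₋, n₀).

Answer: (2, 3, 0)

Derivation:
step 0: pivot -4 → sign −
step 1: pivot -3 → sign −
step 2: pivot 1 → sign +
step 3: pivot 1/4 → sign +
step 4: pivot -3 → sign −
signature = (2, 3, 0)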